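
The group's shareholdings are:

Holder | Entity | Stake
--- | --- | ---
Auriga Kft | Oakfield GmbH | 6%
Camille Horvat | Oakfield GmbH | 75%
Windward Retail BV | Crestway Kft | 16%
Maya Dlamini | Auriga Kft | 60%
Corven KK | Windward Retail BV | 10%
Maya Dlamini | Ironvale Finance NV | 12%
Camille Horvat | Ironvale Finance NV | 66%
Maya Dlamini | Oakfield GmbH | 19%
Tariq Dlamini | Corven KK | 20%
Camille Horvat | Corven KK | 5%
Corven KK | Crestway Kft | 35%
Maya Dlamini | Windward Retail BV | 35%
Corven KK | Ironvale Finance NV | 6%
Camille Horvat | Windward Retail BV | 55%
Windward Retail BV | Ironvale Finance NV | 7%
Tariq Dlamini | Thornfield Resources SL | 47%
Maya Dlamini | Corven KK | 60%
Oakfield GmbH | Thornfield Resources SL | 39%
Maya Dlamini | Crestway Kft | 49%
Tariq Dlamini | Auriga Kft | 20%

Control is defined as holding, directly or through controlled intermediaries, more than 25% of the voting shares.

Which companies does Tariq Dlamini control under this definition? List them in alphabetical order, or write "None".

Thornfield Resources SL

Tariq holds 47% of Thornfield, so Tariq controls Thornfield.
No other company's threshold is met.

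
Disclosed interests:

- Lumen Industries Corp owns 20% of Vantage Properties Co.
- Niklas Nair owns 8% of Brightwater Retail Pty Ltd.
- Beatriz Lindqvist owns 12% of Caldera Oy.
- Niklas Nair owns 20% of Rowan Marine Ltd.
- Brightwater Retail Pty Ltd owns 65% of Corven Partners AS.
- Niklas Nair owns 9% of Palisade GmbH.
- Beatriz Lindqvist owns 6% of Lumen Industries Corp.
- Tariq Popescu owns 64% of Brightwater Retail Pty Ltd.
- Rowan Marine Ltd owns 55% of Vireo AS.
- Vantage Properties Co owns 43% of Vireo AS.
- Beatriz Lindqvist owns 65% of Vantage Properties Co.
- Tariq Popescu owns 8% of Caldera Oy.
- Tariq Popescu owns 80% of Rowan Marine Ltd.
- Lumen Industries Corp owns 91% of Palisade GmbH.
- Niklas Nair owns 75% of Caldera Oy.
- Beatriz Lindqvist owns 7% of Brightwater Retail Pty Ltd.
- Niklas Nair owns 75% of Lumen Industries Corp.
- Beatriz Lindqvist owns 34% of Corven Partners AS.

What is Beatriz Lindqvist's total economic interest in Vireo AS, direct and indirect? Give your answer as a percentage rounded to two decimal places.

28.47%

Beatriz reaches Vireo along 2 paths.
Via Lumen → Vantage: 6% × 20% × 43% = 0.516%.
Via Vantage: 65% × 43% = 27.95%.
Total: 0.516% + 27.95% = 28.466%.
Rounded: 28.47%.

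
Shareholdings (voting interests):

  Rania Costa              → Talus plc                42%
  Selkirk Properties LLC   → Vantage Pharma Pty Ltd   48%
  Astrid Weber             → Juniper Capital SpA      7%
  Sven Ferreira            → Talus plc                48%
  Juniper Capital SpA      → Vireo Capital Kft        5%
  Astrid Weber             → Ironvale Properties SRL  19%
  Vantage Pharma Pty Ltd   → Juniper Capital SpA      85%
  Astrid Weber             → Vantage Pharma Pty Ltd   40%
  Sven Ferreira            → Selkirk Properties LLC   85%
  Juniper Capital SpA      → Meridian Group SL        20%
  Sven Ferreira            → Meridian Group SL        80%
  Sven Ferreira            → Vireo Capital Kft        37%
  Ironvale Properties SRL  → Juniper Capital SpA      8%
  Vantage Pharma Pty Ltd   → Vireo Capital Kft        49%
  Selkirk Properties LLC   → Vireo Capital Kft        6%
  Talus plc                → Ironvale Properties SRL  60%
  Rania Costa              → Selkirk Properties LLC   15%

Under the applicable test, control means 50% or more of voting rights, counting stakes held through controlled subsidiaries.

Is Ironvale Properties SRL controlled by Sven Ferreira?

Sven holds 85% of Selkirk, so Sven controls Selkirk.
Sven holds 80% of Meridian, so Sven controls Meridian.
Neither Sven nor any entity Sven controls holds any voting interest in Ironvale.
So Sven does not control Ironvale.

No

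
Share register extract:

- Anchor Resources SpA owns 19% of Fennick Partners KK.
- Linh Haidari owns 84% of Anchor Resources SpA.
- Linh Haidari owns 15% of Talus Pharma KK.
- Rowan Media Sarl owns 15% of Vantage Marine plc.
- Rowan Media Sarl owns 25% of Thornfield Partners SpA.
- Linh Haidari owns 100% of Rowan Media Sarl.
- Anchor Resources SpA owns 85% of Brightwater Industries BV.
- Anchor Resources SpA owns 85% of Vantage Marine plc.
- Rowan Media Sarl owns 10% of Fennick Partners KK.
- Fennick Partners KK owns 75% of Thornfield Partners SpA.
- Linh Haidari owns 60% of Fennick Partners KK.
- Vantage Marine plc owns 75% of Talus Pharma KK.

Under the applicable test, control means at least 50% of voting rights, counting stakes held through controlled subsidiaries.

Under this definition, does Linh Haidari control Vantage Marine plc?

Yes

Linh holds 84% of Anchor, so Linh controls Anchor.
Linh holds 100% of Rowan, so Linh controls Rowan.
Anchor and Rowan together hold 85% + 15% = 100% of Vantage, so Linh controls Vantage.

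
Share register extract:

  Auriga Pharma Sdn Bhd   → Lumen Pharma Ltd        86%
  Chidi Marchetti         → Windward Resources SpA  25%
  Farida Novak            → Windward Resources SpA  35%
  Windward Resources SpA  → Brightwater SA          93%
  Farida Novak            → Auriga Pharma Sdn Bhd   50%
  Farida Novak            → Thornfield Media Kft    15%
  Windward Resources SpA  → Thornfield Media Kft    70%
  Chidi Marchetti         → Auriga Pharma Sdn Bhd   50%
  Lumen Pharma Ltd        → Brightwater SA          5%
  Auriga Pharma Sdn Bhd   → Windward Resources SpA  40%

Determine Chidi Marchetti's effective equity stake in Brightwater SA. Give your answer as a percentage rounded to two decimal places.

44.00%

Chidi reaches Brightwater along 3 paths.
Via Windward: 25% × 93% = 23.25%.
Via Auriga → Windward: 50% × 40% × 93% = 18.6%.
Via Auriga → Lumen: 50% × 86% × 5% = 2.15%.
Total: 23.25% + 18.6% + 2.15% = 44%.
Rounded: 44.00%.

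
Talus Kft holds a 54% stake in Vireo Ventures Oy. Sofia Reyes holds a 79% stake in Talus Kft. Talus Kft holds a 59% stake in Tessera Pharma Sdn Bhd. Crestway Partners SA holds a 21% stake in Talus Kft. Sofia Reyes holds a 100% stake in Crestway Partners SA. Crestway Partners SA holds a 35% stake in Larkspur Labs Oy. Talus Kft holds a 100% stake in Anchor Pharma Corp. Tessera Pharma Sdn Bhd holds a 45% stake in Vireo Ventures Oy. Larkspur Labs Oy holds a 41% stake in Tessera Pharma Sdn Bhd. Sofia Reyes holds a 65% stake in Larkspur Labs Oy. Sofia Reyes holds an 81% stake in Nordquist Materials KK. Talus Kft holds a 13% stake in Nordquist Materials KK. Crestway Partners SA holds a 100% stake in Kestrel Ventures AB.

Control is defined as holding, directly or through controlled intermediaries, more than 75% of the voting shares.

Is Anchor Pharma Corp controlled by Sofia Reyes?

Yes

Sofia holds 100% of Crestway, so Sofia controls Crestway.
Sofia and Crestway together hold 79% + 21% = 100% of Talus, so Sofia controls Talus.
Talus holds 100% of Anchor, so Sofia controls Anchor.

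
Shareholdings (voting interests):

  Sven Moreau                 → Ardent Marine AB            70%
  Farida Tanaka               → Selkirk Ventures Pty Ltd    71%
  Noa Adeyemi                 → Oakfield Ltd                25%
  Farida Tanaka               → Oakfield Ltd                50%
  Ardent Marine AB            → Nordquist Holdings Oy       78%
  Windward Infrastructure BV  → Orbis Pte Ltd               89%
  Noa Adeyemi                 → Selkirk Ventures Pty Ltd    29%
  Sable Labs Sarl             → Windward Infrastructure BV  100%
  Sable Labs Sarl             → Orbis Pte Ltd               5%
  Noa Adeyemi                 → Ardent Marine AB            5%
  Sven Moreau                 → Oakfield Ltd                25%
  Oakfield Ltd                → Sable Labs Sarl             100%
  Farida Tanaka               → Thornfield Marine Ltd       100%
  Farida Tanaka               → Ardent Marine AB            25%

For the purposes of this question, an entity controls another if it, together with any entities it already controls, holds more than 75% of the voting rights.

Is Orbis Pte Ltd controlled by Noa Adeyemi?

No

Noa's largest direct stake is 29% in Selkirk, which does not meet the threshold, so Noa controls no company.
Neither Noa nor any entity Noa controls holds any voting interest in Orbis.
So Noa does not control Orbis.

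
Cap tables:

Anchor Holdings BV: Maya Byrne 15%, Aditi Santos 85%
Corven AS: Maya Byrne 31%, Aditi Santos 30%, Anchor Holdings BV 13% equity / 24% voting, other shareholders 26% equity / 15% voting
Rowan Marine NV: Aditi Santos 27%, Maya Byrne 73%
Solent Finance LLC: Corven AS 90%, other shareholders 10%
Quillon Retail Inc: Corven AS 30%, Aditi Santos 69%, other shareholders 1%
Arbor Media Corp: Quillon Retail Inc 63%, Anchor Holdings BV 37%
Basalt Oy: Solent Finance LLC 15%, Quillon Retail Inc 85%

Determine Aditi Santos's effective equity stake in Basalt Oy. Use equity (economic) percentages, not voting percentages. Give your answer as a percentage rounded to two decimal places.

74.66%

Aditi reaches Basalt along 5 paths.
Via Corven → Solent: 30% × 90% × 15% = 4.05%.
Via Anchor → Corven → Solent: 85% × 13% × 90% × 15% = 1.49175%.
Via Corven → Quillon: 30% × 30% × 85% = 7.65%.
Via Anchor → Corven → Quillon: 85% × 13% × 30% × 85% = 2.81775%.
Via Quillon: 69% × 85% = 58.65%.
Total: 4.05% + 1.49175% + 7.65% + 2.81775% + 58.65% = 74.6595%.
Rounded: 74.66%.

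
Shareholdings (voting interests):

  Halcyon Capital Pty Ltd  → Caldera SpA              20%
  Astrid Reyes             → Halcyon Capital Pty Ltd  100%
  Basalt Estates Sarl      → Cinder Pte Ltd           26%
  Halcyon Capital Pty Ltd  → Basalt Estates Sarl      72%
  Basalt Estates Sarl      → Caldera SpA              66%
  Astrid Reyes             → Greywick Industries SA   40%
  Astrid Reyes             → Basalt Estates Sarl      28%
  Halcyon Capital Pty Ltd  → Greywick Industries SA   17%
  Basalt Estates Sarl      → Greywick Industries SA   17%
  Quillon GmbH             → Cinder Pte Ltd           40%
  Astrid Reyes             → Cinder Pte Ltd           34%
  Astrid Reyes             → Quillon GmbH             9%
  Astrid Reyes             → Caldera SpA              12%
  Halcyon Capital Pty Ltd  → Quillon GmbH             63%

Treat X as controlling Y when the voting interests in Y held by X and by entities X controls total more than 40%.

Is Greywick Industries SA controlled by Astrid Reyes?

Astrid holds 100% of Halcyon, so Astrid controls Halcyon.
Halcyon and Astrid together hold 72% + 28% = 100% of Basalt, so Astrid controls Basalt.
Astrid and Basalt and Halcyon together hold 40% + 17% + 17% = 74% of Greywick, so Astrid controls Greywick.

Yes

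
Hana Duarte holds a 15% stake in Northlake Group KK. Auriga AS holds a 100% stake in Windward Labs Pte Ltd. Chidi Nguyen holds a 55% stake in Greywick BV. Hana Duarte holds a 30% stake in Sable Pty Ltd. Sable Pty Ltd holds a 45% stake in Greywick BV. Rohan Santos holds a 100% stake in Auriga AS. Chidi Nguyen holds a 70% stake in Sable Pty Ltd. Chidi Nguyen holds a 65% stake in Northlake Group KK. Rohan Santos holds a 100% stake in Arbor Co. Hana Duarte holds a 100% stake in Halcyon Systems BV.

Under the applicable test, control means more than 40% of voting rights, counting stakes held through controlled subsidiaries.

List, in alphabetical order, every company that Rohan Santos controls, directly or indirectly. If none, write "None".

Arbor Co, Auriga AS, Windward Labs Pte Ltd

Rohan holds 100% of Arbor, so Rohan controls Arbor.
Rohan holds 100% of Auriga, so Rohan controls Auriga.
Auriga holds 100% of Windward, so Rohan controls Windward.
No other company's threshold is met.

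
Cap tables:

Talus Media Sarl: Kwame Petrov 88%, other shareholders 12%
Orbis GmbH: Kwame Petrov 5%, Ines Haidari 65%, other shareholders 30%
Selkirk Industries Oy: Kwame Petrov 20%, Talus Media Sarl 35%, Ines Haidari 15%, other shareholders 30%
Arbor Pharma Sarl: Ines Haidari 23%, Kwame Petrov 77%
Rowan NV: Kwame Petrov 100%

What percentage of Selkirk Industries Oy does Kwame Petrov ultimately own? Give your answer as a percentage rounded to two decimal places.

50.80%

Kwame reaches Selkirk along 2 paths.
Direct stake: 20% = 20%.
Via Talus: 88% × 35% = 30.8%.
Total: 20% + 30.8% = 50.8%.
Rounded: 50.80%.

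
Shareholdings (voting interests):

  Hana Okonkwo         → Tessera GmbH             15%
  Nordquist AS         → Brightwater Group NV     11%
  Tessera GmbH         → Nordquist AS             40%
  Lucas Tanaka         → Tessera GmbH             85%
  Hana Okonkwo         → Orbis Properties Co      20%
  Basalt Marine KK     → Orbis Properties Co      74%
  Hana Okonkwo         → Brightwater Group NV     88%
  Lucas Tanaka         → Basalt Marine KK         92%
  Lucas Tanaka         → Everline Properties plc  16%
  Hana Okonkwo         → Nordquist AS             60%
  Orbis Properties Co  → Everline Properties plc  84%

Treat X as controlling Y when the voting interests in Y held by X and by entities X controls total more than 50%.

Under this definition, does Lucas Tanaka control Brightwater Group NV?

Lucas holds 85% of Tessera, so Lucas controls Tessera.
Lucas holds 92% of Basalt, so Lucas controls Basalt.
Basalt holds 74% of Orbis, so Lucas controls Orbis.
Lucas and Orbis together hold 16% + 84% = 100% of Everline, so Lucas controls Everline.
Neither Lucas nor any entity Lucas controls holds any voting interest in Brightwater.
So Lucas does not control Brightwater.

No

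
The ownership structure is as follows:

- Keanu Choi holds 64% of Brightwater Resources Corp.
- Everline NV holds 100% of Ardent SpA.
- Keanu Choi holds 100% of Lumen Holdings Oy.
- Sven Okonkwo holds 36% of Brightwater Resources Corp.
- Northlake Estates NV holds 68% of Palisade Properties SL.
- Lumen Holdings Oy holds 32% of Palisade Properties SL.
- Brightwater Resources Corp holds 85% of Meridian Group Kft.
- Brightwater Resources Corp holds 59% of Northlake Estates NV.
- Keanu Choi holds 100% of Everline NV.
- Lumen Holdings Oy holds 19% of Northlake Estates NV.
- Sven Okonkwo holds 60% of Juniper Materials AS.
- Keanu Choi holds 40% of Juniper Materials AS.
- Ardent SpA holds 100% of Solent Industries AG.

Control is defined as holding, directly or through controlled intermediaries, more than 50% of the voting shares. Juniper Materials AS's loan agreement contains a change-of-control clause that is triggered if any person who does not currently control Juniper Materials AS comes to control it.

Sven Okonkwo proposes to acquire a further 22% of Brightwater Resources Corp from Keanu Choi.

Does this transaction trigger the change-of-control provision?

No

The purchase adds only to Sven's holdings (Keanu's stake shrinks), so Sven is the only person who could newly come to control Juniper.
Sven holds 60% of Juniper, so Sven controls Juniper.
So Sven already controls Juniper before the transaction.
After the purchase, Sven's direct stake in Brightwater rises to 36% + 22% = 58%, and Keanu's stake falls to 42%.
Sven controlled Juniper already, so this is not a new person acquiring control; every other person's position is unchanged or reduced.
No new person acquires control, so the clause is not triggered.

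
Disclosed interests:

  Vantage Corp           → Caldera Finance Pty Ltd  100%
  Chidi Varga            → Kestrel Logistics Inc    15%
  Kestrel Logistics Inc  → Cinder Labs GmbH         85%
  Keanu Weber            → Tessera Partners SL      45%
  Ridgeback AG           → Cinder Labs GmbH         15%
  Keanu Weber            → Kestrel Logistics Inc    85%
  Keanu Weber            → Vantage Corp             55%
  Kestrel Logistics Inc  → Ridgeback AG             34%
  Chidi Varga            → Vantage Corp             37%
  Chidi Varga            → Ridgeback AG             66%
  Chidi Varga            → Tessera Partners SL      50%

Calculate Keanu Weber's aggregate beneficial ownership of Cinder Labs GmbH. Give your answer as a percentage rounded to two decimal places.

76.59%

Keanu reaches Cinder along 2 paths.
Via Kestrel → Ridgeback: 85% × 34% × 15% = 4.335%.
Via Kestrel: 85% × 85% = 72.25%.
Total: 4.335% + 72.25% = 76.585%.
Rounded: 76.59%.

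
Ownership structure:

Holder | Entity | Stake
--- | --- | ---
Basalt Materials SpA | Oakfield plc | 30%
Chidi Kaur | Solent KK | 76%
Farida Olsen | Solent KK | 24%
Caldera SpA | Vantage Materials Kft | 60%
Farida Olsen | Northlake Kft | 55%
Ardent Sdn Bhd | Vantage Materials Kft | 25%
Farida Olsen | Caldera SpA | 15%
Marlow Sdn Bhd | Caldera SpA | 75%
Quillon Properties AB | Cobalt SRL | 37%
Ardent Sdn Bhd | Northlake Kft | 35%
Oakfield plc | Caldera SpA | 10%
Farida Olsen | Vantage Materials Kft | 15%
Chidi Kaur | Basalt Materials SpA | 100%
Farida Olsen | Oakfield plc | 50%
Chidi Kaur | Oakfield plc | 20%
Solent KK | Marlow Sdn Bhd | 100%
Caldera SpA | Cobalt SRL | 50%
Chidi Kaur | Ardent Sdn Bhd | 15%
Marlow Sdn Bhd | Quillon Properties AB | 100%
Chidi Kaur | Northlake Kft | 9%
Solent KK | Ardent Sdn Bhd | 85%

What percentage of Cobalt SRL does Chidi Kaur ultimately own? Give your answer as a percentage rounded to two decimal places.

Chidi reaches Cobalt along 4 paths.
Via Solent → Marlow → Caldera: 76% × 100% × 75% × 50% = 28.5%.
Via Oakfield → Caldera: 20% × 10% × 50% = 1%.
Via Basalt → Oakfield → Caldera: 100% × 30% × 10% × 50% = 1.5%.
Via Solent → Marlow → Quillon: 76% × 100% × 100% × 37% = 28.12%.
Total: 28.5% + 1% + 1.5% + 28.12% = 59.12%.

59.12%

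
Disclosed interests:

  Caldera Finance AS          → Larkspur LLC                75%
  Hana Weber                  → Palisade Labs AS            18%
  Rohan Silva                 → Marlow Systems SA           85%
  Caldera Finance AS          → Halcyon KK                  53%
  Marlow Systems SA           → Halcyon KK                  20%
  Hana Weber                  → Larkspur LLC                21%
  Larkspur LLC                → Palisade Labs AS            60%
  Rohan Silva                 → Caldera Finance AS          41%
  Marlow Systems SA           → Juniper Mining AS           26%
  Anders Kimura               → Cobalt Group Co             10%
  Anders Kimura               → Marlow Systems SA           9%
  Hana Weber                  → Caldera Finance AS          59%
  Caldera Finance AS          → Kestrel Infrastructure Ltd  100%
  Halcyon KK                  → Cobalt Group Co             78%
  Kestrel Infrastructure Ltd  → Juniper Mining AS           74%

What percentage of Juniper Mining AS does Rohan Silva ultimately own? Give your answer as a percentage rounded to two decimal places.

Rohan reaches Juniper along 2 paths.
Via Marlow: 85% × 26% = 22.1%.
Via Caldera → Kestrel: 41% × 100% × 74% = 30.34%.
Total: 22.1% + 30.34% = 52.44%.

52.44%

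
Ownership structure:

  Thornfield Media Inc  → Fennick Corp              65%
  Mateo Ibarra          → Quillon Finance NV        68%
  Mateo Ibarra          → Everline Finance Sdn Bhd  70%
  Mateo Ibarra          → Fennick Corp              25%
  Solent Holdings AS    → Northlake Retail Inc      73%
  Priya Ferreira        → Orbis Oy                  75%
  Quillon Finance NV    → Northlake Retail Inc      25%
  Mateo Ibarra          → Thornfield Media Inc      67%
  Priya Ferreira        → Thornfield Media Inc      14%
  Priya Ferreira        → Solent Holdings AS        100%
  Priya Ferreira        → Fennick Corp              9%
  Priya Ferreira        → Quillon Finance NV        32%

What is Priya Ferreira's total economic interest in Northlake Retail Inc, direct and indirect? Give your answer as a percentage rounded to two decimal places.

Priya reaches Northlake along 2 paths.
Via Quillon: 32% × 25% = 8%.
Via Solent: 100% × 73% = 73%.
Total: 8% + 73% = 81%.
Rounded: 81.00%.

81.00%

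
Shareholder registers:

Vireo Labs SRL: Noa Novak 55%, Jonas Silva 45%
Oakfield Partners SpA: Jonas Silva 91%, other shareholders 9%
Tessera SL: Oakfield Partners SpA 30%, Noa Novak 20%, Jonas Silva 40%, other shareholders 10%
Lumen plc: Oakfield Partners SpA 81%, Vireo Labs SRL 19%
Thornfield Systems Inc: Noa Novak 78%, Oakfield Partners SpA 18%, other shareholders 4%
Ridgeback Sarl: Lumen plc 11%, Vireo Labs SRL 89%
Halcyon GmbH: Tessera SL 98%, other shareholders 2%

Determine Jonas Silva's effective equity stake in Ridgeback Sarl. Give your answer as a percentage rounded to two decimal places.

Jonas reaches Ridgeback along 3 paths.
Via Oakfield → Lumen: 91% × 81% × 11% = 8.1081%.
Via Vireo → Lumen: 45% × 19% × 11% = 0.9405%.
Via Vireo: 45% × 89% = 40.05%.
Total: 8.1081% + 0.9405% + 40.05% = 49.0986%.
Rounded: 49.10%.

49.10%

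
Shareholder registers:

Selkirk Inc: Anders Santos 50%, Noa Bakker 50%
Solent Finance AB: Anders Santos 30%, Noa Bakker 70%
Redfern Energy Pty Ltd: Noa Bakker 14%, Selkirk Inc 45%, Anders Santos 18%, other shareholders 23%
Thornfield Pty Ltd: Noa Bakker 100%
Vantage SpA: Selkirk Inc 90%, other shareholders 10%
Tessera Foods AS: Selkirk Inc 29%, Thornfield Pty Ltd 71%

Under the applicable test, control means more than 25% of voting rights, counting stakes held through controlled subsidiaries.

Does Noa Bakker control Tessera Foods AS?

Yes

Noa holds 100% of Thornfield, so Noa controls Thornfield.
Noa holds 50% of Selkirk, so Noa controls Selkirk.
Selkirk and Thornfield together hold 29% + 71% = 100% of Tessera, so Noa controls Tessera.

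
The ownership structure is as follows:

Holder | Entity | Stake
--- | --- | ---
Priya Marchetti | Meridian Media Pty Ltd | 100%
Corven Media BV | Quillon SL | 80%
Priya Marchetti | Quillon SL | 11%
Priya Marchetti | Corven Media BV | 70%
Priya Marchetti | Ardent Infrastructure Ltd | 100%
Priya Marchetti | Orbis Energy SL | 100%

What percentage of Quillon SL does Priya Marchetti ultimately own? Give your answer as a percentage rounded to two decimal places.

67.00%

Priya reaches Quillon along 2 paths.
Via Corven: 70% × 80% = 56%.
Direct stake: 11% = 11%.
Total: 56% + 11% = 67%.
Rounded: 67.00%.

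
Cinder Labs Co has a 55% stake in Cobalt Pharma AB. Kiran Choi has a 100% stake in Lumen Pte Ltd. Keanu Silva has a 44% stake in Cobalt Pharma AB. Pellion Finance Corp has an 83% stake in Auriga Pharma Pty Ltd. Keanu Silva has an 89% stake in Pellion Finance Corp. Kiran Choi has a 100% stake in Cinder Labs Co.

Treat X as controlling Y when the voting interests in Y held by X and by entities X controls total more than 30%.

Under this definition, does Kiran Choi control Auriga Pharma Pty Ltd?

No

Kiran holds 100% of Cinder, so Kiran controls Cinder.
Cinder holds 55% of Cobalt, so Kiran controls Cobalt.
Kiran holds 100% of Lumen, so Kiran controls Lumen.
Neither Kiran nor any entity Kiran controls holds any voting interest in Auriga.
So Kiran does not control Auriga.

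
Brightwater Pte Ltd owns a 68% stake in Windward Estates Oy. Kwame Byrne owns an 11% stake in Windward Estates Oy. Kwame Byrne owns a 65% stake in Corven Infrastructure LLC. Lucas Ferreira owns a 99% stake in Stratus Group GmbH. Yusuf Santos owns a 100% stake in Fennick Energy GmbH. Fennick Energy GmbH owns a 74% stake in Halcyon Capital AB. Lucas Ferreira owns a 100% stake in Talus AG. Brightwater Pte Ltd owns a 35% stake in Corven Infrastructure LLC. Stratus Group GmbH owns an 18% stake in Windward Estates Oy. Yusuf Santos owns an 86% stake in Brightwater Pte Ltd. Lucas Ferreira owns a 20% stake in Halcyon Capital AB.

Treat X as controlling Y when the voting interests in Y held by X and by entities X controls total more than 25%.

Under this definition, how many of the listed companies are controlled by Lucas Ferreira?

Lucas holds 99% of Stratus, so Lucas controls Stratus.
Lucas holds 100% of Talus, so Lucas controls Talus.
No other company's threshold is met.
Lucas controls 2 companies.

2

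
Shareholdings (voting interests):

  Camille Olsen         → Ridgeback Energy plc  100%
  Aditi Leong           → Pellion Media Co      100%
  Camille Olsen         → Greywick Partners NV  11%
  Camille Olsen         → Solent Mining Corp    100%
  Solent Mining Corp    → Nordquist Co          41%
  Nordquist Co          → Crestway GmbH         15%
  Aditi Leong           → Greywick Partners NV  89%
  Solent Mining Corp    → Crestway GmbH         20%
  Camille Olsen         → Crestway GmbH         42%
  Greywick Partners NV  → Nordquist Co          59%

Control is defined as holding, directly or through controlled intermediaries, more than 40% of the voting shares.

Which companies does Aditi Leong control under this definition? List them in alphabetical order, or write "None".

Aditi holds 89% of Greywick, so Aditi controls Greywick.
Greywick holds 59% of Nordquist, so Aditi controls Nordquist.
Aditi holds 100% of Pellion, so Aditi controls Pellion.
No other company's threshold is met.

Greywick Partners NV, Nordquist Co, Pellion Media Co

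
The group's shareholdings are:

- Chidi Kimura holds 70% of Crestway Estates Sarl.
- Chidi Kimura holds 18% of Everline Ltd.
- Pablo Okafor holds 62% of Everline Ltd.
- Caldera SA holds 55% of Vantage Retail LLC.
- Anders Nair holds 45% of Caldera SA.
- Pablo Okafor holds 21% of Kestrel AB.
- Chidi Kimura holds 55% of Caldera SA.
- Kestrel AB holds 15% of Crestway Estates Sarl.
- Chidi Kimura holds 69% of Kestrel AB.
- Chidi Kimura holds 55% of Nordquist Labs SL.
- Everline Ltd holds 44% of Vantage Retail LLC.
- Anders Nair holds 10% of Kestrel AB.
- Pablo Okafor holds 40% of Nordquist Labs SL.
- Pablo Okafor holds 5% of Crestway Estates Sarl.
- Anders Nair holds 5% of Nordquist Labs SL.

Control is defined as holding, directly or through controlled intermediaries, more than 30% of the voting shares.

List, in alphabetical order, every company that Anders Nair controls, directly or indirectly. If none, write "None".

Anders holds 45% of Caldera, so Anders controls Caldera.
Caldera holds 55% of Vantage, so Anders controls Vantage.
No other company's threshold is met.

Caldera SA, Vantage Retail LLC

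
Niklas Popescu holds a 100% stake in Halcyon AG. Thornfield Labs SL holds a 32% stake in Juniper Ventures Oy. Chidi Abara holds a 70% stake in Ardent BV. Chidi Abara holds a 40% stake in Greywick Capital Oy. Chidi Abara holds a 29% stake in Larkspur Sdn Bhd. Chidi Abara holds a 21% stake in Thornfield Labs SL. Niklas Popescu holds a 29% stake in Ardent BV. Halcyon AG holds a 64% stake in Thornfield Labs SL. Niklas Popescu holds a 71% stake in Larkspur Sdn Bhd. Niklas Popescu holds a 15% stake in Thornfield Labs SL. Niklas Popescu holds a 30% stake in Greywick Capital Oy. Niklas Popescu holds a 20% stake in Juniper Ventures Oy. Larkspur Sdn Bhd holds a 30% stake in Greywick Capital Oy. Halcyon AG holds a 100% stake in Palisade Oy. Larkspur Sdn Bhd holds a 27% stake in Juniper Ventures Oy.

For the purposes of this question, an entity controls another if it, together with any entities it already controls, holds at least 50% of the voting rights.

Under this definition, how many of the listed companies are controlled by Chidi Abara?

1

Chidi holds 70% of Ardent, so Chidi controls Ardent.
No other company's threshold is met.
Chidi controls 1 company.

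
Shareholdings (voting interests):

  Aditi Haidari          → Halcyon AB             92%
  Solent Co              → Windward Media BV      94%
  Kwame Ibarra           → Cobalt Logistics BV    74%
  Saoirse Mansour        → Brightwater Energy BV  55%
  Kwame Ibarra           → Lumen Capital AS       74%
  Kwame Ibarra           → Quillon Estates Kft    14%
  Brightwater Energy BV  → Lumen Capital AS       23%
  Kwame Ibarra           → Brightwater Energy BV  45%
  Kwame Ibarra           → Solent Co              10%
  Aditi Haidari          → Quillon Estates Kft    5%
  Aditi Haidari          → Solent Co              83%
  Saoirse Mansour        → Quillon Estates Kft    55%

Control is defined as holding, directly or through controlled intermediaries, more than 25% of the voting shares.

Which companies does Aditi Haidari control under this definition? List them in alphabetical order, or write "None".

Aditi holds 83% of Solent, so Aditi controls Solent.
Solent holds 94% of Windward, so Aditi controls Windward.
Aditi holds 92% of Halcyon, so Aditi controls Halcyon.
No other company's threshold is met.

Halcyon AB, Solent Co, Windward Media BV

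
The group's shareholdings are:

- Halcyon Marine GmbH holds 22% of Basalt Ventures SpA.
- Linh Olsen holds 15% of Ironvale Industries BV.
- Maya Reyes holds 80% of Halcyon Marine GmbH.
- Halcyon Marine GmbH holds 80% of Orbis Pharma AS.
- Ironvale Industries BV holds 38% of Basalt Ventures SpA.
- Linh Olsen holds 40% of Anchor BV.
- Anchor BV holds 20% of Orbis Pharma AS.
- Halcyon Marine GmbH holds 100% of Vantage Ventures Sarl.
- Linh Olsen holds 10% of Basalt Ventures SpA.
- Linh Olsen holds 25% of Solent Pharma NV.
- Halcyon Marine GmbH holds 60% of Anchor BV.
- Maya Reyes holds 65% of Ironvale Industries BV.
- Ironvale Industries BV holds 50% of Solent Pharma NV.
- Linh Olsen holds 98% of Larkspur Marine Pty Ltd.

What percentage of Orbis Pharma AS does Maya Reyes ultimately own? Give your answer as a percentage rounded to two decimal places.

73.60%

Maya reaches Orbis along 2 paths.
Via Halcyon → Anchor: 80% × 60% × 20% = 9.6%.
Via Halcyon: 80% × 80% = 64%.
Total: 9.6% + 64% = 73.6%.
Rounded: 73.60%.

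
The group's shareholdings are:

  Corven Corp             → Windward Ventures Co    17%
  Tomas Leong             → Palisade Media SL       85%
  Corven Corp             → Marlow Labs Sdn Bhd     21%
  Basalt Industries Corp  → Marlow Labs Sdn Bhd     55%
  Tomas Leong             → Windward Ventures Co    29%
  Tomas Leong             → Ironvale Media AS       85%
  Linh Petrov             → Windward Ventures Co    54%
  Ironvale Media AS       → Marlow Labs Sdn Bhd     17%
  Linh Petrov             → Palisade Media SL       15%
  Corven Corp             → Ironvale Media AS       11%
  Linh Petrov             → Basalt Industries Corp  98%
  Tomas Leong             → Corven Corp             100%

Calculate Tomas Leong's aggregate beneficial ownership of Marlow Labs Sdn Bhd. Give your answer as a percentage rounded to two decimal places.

Tomas reaches Marlow along 3 paths.
Via Corven: 100% × 21% = 21%.
Via Ironvale: 85% × 17% = 14.45%.
Via Corven → Ironvale: 100% × 11% × 17% = 1.87%.
Total: 21% + 14.45% + 1.87% = 37.32%.

37.32%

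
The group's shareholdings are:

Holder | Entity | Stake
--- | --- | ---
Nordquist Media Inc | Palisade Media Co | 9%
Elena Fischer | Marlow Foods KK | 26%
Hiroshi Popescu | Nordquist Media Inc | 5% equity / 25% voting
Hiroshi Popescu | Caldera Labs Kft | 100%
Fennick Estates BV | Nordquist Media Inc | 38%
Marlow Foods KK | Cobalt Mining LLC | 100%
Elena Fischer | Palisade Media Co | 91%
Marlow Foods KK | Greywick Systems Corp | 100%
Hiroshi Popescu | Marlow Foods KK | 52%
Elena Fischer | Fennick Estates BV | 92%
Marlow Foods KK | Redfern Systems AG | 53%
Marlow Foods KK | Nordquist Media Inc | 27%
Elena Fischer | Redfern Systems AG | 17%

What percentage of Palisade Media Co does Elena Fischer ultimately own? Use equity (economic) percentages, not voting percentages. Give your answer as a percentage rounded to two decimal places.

94.78%

Elena reaches Palisade along 3 paths.
Direct stake: 91% = 91%.
Via Marlow → Nordquist: 26% × 27% × 9% = 0.6318%.
Via Fennick → Nordquist: 92% × 38% × 9% = 3.1464%.
Total: 91% + 0.6318% + 3.1464% = 94.7782%.
Rounded: 94.78%.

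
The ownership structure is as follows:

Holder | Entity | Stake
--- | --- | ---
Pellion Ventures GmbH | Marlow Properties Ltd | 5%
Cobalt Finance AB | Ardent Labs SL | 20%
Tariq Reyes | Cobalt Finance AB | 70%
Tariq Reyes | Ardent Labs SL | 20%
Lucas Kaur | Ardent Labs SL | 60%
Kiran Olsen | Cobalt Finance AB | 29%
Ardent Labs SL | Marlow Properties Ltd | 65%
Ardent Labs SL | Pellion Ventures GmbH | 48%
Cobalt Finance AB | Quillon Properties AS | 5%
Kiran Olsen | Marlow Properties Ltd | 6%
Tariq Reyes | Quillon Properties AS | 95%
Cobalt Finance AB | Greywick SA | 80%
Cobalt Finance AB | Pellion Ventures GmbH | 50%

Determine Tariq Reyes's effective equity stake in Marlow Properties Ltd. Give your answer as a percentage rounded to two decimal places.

24.67%

Tariq reaches Marlow along 5 paths.
Via Ardent: 20% × 65% = 13%.
Via Cobalt → Ardent: 70% × 20% × 65% = 9.1%.
Via Cobalt → Pellion: 70% × 50% × 5% = 1.75%.
Via Ardent → Pellion: 20% × 48% × 5% = 0.48%.
Via Cobalt → Ardent → Pellion: 70% × 20% × 48% × 5% = 0.336%.
Total: 13% + 9.1% + 1.75% + 0.48% + 0.336% = 24.666%.
Rounded: 24.67%.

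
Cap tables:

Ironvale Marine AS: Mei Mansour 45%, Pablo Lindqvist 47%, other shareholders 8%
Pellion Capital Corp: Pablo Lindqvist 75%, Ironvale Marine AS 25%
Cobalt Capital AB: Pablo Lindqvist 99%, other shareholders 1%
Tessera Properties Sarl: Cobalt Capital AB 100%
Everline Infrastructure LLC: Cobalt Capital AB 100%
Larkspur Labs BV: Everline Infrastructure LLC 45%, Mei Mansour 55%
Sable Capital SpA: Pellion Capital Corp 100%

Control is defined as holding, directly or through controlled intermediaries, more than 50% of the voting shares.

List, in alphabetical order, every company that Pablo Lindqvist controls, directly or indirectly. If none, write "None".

Pablo holds 75% of Pellion, so Pablo controls Pellion.
Pablo holds 99% of Cobalt, so Pablo controls Cobalt.
Cobalt holds 100% of Tessera, so Pablo controls Tessera.
Cobalt holds 100% of Everline, so Pablo controls Everline.
Pellion holds 100% of Sable, so Pablo controls Sable.
No other company's threshold is met.

Cobalt Capital AB, Everline Infrastructure LLC, Pellion Capital Corp, Sable Capital SpA, Tessera Properties Sarl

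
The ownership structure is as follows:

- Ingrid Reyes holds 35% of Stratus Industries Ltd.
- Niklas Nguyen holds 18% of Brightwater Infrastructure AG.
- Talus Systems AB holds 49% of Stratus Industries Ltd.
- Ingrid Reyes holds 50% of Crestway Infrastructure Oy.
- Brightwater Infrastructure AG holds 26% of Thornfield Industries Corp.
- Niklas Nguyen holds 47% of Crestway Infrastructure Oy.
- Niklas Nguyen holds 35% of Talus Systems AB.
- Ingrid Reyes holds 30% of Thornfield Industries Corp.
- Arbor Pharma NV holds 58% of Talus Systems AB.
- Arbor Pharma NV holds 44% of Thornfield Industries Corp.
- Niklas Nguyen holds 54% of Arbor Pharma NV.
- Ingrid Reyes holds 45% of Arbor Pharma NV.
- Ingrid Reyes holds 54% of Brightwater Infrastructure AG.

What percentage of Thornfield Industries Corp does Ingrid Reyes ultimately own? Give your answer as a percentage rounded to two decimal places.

Ingrid reaches Thornfield along 3 paths.
Direct stake: 30% = 30%.
Via Arbor: 45% × 44% = 19.8%.
Via Brightwater: 54% × 26% = 14.04%.
Total: 30% + 19.8% + 14.04% = 63.84%.

63.84%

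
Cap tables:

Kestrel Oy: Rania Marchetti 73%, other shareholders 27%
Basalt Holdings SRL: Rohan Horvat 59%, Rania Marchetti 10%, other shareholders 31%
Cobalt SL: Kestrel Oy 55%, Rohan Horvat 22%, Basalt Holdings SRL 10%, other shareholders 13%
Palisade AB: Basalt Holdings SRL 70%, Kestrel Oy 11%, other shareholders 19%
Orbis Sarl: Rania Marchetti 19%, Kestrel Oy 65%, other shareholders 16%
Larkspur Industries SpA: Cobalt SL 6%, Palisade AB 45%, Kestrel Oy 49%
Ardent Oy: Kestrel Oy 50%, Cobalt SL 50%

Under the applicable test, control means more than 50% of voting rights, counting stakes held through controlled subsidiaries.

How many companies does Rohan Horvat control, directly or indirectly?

Rohan holds 59% of Basalt, so Rohan controls Basalt.
Basalt holds 70% of Palisade, so Rohan controls Palisade.
No other company's threshold is met.
Rohan controls 2 companies.

2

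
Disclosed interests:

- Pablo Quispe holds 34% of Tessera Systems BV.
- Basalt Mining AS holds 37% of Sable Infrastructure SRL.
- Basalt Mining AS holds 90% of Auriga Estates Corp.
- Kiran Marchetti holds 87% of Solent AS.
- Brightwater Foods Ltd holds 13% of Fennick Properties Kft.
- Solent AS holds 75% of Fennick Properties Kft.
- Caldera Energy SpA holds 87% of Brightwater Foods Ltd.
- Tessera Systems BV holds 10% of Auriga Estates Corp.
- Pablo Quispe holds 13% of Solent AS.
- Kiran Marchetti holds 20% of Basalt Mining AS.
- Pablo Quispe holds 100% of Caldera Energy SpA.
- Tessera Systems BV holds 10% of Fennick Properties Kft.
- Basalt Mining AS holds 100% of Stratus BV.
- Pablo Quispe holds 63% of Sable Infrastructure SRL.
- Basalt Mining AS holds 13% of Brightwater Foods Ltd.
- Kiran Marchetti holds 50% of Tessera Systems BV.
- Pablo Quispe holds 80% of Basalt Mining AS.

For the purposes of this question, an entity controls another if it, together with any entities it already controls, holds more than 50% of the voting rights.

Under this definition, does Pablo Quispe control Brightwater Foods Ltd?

Yes

Pablo holds 100% of Caldera, so Pablo controls Caldera.
Pablo holds 80% of Basalt, so Pablo controls Basalt.
Caldera and Basalt together hold 87% + 13% = 100% of Brightwater, so Pablo controls Brightwater.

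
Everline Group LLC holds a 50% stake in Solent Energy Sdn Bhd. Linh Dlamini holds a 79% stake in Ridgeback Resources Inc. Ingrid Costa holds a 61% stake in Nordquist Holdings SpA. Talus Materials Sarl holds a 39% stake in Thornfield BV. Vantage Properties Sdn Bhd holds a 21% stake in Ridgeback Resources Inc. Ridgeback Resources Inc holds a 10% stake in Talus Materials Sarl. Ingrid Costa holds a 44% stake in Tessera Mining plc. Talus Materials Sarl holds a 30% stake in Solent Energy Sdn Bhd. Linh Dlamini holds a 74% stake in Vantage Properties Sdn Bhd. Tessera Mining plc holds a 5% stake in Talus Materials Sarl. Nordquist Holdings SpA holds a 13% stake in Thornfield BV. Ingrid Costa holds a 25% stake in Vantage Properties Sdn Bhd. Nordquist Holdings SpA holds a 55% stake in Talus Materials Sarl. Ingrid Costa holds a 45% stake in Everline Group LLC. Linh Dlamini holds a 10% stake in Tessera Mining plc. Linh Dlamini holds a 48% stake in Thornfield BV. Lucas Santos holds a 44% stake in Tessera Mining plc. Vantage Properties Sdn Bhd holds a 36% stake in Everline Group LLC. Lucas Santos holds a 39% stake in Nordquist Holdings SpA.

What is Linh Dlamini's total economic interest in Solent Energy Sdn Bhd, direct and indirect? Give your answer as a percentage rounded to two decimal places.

16.31%

Linh reaches Solent along 4 paths.
Via Vantage → Everline: 74% × 36% × 50% = 13.32%.
Via Tessera → Talus: 10% × 5% × 30% = 0.15%.
Via Vantage → Ridgeback → Talus: 74% × 21% × 10% × 30% = 0.4662%.
Via Ridgeback → Talus: 79% × 10% × 30% = 2.37%.
Total: 13.32% + 0.15% + 0.4662% + 2.37% = 16.3062%.
Rounded: 16.31%.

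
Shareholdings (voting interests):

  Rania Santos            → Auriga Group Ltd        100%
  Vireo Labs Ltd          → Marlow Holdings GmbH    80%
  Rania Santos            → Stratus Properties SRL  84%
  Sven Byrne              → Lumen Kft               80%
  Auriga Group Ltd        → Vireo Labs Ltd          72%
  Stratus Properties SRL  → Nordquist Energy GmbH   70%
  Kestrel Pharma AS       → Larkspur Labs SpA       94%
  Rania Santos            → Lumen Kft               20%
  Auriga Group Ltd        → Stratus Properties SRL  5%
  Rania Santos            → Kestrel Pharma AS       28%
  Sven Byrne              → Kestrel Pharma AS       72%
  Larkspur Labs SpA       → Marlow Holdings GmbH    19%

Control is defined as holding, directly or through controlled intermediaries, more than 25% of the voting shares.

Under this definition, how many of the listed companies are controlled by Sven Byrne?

3

Sven holds 80% of Lumen, so Sven controls Lumen.
Sven holds 72% of Kestrel, so Sven controls Kestrel.
Kestrel holds 94% of Larkspur, so Sven controls Larkspur.
No other company's threshold is met.
Sven controls 3 companies.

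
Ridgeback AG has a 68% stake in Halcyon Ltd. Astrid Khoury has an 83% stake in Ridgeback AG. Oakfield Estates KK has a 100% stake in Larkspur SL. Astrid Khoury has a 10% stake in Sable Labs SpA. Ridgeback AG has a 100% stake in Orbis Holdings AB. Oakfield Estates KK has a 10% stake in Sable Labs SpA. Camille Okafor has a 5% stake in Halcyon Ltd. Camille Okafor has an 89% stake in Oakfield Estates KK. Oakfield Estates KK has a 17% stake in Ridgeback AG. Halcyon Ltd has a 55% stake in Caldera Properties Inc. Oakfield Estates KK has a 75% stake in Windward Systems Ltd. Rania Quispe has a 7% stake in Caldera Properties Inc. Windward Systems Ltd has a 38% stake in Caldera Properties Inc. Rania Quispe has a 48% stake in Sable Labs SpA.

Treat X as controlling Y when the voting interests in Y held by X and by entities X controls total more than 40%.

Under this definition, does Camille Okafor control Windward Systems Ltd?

Camille holds 89% of Oakfield, so Camille controls Oakfield.
Oakfield holds 75% of Windward, so Camille controls Windward.

Yes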